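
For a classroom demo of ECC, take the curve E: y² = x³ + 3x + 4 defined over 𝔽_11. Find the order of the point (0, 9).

2P: tangent at (0, 9): λ = (3·0² + 3)/(2·9) ≡ 3/7. 7⁻¹ ≡ 8 (mod 11) since 7·8 = 56 ≡ 1, so λ ≡ 3·8 ≡ 2.
  x = λ² - 0 - 0 = 4 - 0 ≡ 4; y = λ·(0 - 4) - 9 ≡ 5. → (4, 5)
3P: (4, 5) + (0, 9). λ = (9 - 5)/(0 - 4) ≡ 4/7 mod 11. 7⁻¹ ≡ 8 (mod 11), so λ ≡ 10.
  x = λ² - 4 - 0 = 100 - 4 ≡ 8; y = λ·(4 - 8) - 5 ≡ 10. → (8, 10)
4P: (8, 10) + (0, 9). λ = (9 - 10)/(0 - 8) ≡ 10/3 mod 11. 3⁻¹ ≡ 4 (mod 11), so λ ≡ 7.
  x = λ² - 8 - 0 = 49 - 8 ≡ 8; y = λ·(8 - 8) - 10 ≡ 1. → (8, 1)
5P: (8, 1) + (0, 9). λ = (9 - 1)/(0 - 8) ≡ 8/3 mod 11. 3⁻¹ ≡ 4 (mod 11), so λ ≡ 10.
  x = λ² - 8 - 0 = 100 - 8 ≡ 4; y = λ·(8 - 4) - 1 ≡ 6. → (4, 6)
6P: (4, 6) + (0, 9). λ = (9 - 6)/(0 - 4) ≡ 3/7 mod 11. 7⁻¹ ≡ 8 (mod 11) since 7·8 = 56 ≡ 1, so λ ≡ 2.
  x = λ² - 4 - 0 = 4 - 4 ≡ 0; y = λ·(4 - 0) - 6 ≡ 2. → (0, 2)
7P: (0, 2) + (0, 9): same x and y₁ ≡ -y₂, so the sum is the point at infinity.
7P = the point at infinity, so the order is 7.

7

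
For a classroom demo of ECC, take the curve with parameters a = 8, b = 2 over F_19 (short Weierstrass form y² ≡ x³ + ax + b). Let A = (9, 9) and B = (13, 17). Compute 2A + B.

First 2A:
Repeated addition: build up to 2A.
2A: tangent at (9, 9): λ = (3·9² + 8)/(2·9) ≡ 4/18. 18⁻¹ ≡ 18 (mod 19), so λ ≡ 4·18 ≡ 15.
  x = λ² - 9 - 9 = 225 - 18 ≡ 17; y = λ·(9 - 17) - 9 ≡ 4. → (17, 4)
2A = (17, 4).
Finally 2A + B:
(17, 4) + (13, 17). λ = (17 - 4)/(13 - 17) ≡ 13/15 mod 19. 15⁻¹ ≡ 14 (mod 19), so λ ≡ 11.
  x = λ² - 17 - 13 = 121 - 30 ≡ 15; y = λ·(17 - 15) - 4 ≡ 18. → (15, 18)

(15, 18)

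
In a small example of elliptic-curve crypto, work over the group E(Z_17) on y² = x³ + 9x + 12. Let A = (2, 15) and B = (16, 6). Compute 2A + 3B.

O

First 2A:
Repeated addition: build up to 2A.
2A: tangent at (2, 15): λ = (3·2² + 9)/(2·15) ≡ 4/13. 13⁻¹ ≡ 4 (mod 17) since 13·4 = 52 ≡ 1, so λ ≡ 4·4 ≡ 16.
  x = λ² - 2 - 2 = 256 - 4 ≡ 14; y = λ·(2 - 14) - 15 ≡ 14. → (14, 14)
2A = (14, 14).
Next 3B:
Repeated addition: build up to 3B.
2B: tangent at (16, 6): λ = (3·16² + 9)/(2·6) ≡ 12/12. 12⁻¹ ≡ 10 (mod 17), so λ ≡ 12·10 ≡ 1.
  x = λ² - 16 - 16 = 1 - 32 ≡ 3; y = λ·(16 - 3) - 6 ≡ 7. → (3, 7)
3B: (3, 7) + (16, 6). λ = (6 - 7)/(16 - 3) ≡ 16/13 mod 17. 13⁻¹ ≡ 4 (mod 17), so λ ≡ 13.
  x = λ² - 3 - 16 = 169 - 19 ≡ 14; y = λ·(3 - 14) - 7 ≡ 3. → (14, 3)
3B = (14, 3).
Finally 2A + 3B:
(14, 14) + (14, 3): same x and y₁ ≡ -y₂, so the sum is ∞.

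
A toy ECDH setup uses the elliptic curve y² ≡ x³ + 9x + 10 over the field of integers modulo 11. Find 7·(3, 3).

(3, 8)

Write G = (3, 3).
Repeated addition: build up to 7G.
2G: tangent at (3, 3): λ = (3·3² + 9)/(2·3) ≡ 3/6. 6⁻¹ ≡ 2 (mod 11), so λ ≡ 3·2 ≡ 6.
  x = λ² - 3 - 3 = 36 - 6 ≡ 8; y = λ·(3 - 8) - 3 ≡ 0. → (8, 0)
3G: (8, 0) + (3, 3). λ = (3 - 0)/(3 - 8) ≡ 3/6 mod 11. 6⁻¹ ≡ 2 (mod 11), so λ ≡ 6.
  x = λ² - 8 - 3 = 36 - 11 ≡ 3; y = λ·(8 - 3) - 0 ≡ 8. → (3, 8)
4G: (3, 8) + (3, 3): same x and y₁ ≡ -y₂, so the sum is O.
5G: O + (3, 3) = (3, 3) (identity).
6G: tangent at (3, 3): λ = (3·3² + 9)/(2·3) ≡ 3/6. 6⁻¹ ≡ 2 (mod 11), so λ ≡ 3·2 ≡ 6.
  x = λ² - 3 - 3 = 36 - 6 ≡ 8; y = λ·(3 - 8) - 3 ≡ 0. → (8, 0)
7G: (8, 0) + (3, 3). λ = (3 - 0)/(3 - 8) ≡ 3/6 mod 11. 6⁻¹ ≡ 2 (mod 11), so λ ≡ 6.
  x = λ² - 8 - 3 = 36 - 11 ≡ 3; y = λ·(8 - 3) - 0 ≡ 8. → (3, 8)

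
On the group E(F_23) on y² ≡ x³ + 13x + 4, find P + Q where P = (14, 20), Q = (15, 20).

(17, 3)

(14, 20) + (15, 20). λ = (20 - 20)/(15 - 14) ≡ 0/1 mod 23. 1⁻¹ ≡ 1 (mod 23), so λ ≡ 0.
  x = λ² - 14 - 15 = 0 - 29 ≡ 17; y = λ·(14 - 17) - 20 ≡ 3. → (17, 3)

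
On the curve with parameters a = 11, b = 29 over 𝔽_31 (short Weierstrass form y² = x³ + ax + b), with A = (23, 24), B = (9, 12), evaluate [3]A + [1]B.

First 3A:
Repeated addition: build up to 3A.
2A: tangent at (23, 24): λ = (3·23² + 11)/(2·24) ≡ 17/17. 17⁻¹ ≡ 11 (mod 31), so λ ≡ 17·11 ≡ 1.
  x = λ² - 23 - 23 = 1 - 46 ≡ 17; y = λ·(23 - 17) - 24 ≡ 13. → (17, 13)
3A: (17, 13) + (23, 24). λ = (24 - 13)/(23 - 17) ≡ 11/6 mod 31. 6⁻¹ ≡ 26 (mod 31), so λ ≡ 7.
  x = λ² - 17 - 23 = 49 - 40 ≡ 9; y = λ·(17 - 9) - 13 ≡ 12. → (9, 12)
3A = (9, 12).
Finally 3A + B:
tangent at (9, 12): λ = (3·9² + 11)/(2·12) ≡ 6/24. 24⁻¹ ≡ 22 (mod 31) since 24·22 = 528 ≡ 1, so λ ≡ 6·22 ≡ 8.
  x = λ² - 9 - 9 = 64 - 18 ≡ 15; y = λ·(9 - 15) - 12 ≡ 2. → (15, 2)

(15, 2)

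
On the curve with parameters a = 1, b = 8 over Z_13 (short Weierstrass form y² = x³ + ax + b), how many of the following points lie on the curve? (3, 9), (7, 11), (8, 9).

0

(3, 9): 9² ≡ 3, rhs ≡ 12 → off.
(7, 11): 11² ≡ 4, rhs ≡ 7 → off.
(8, 9): 9² ≡ 3, rhs ≡ 8 → off.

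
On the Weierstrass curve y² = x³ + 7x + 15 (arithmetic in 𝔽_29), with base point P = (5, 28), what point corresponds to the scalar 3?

Repeated addition: build up to 3P.
2P: tangent at (5, 28): λ = (3·5² + 7)/(2·28) ≡ 24/27. 27⁻¹ ≡ 14 (mod 29) since 27·14 = 378 ≡ 1, so λ ≡ 24·14 ≡ 17.
  x = λ² - 5 - 5 = 289 - 10 ≡ 18; y = λ·(5 - 18) - 28 ≡ 12. → (18, 12)
3P: (18, 12) + (5, 28). λ = (28 - 12)/(5 - 18) ≡ 16/16 mod 29. 16⁻¹ ≡ 20 (mod 29), so λ ≡ 1.
  x = λ² - 18 - 5 = 1 - 23 ≡ 7; y = λ·(18 - 7) - 12 ≡ 28. → (7, 28)

(7, 28)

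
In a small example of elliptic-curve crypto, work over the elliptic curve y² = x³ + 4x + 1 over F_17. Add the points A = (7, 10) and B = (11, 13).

(7, 7)

(7, 10) + (11, 13). λ = (13 - 10)/(11 - 7) ≡ 3/4 mod 17. 4⁻¹ ≡ 13 (mod 17) since 4·13 = 52 ≡ 1, so λ ≡ 5.
  x = λ² - 7 - 11 = 25 - 18 ≡ 7; y = λ·(7 - 7) - 10 ≡ 7. → (7, 7)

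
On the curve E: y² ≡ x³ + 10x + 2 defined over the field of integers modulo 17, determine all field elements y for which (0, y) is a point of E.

6, 11

x³ + 10x + 2 = 2 ≡ 2 (mod 17).
Square roots of 2 mod 17: 6 and 11 (since 6² = 36 ≡ 2).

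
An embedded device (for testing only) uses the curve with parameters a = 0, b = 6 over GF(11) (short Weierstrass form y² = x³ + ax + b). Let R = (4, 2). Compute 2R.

tangent at (4, 2): λ = (3·4² + 0)/(2·2) ≡ 4/4. 4⁻¹ ≡ 3 (mod 11) since 4·3 = 12 ≡ 1, so λ ≡ 4·3 ≡ 1.
  x = λ² - 4 - 4 = 1 - 8 ≡ 4; y = λ·(4 - 4) - 2 ≡ 9. → (4, 9)

(4, 9)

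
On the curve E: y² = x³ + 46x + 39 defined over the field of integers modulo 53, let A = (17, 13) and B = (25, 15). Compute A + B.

(21, 39)

(17, 13) + (25, 15). λ = (15 - 13)/(25 - 17) ≡ 2/8 mod 53. 8⁻¹ ≡ 20 (mod 53), so λ ≡ 40.
  x = λ² - 17 - 25 = 1600 - 42 ≡ 21; y = λ·(17 - 21) - 13 ≡ 39. → (21, 39)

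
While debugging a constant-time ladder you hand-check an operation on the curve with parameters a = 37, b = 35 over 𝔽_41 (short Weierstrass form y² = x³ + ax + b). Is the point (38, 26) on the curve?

y² = 26² ≡ 20; x³ + 37x + 35 = 56313 ≡ 20 (mod 41). 20 = 20.

yes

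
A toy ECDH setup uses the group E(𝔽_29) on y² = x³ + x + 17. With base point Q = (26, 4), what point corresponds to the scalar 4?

(20, 27)

Double-and-add on 4 = (100)₂. Start with Q = (26, 4) for the leading 1-bit.
double: tangent at (26, 4): λ = (3·26² + 1)/(2·4) ≡ 28/8. 8⁻¹ ≡ 11 (mod 29) since 8·11 = 88 ≡ 1, so λ ≡ 28·11 ≡ 18.
  x = λ² - 26 - 26 = 324 - 52 ≡ 11; y = λ·(26 - 11) - 4 ≡ 5. → (11, 5)
double: tangent at (11, 5): λ = (3·11² + 1)/(2·5) ≡ 16/10. 10⁻¹ ≡ 3 (mod 29), so λ ≡ 16·3 ≡ 19.
  x = λ² - 11 - 11 = 361 - 22 ≡ 20; y = λ·(11 - 20) - 5 ≡ 27. → (20, 27)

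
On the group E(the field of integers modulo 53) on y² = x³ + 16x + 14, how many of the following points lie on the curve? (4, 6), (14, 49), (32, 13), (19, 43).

(4, 6): 6² ≡ 36, rhs ≡ 36 → on.
(14, 49): 49² ≡ 16, rhs ≡ 14 → off.
(32, 13): 13² ≡ 10, rhs ≡ 10 → on.
(19, 43): 43² ≡ 47, rhs ≡ 22 → off.

2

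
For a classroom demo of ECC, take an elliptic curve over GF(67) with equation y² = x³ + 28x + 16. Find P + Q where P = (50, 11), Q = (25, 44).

(8, 22)

(50, 11) + (25, 44). λ = (44 - 11)/(25 - 50) ≡ 33/42 mod 67. 42⁻¹ ≡ 8 (mod 67), so λ ≡ 63.
  x = λ² - 50 - 25 = 3969 - 75 ≡ 8; y = λ·(50 - 8) - 11 ≡ 22. → (8, 22)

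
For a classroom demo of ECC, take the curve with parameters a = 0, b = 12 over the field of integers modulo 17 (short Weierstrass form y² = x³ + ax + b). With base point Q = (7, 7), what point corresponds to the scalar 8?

Double-and-add on 8 = (1000)₂. Start with Q = (7, 7) for the leading 1-bit.
double: tangent at (7, 7): λ = (3·7² + 0)/(2·7) ≡ 11/14. 14⁻¹ ≡ 11 (mod 17) since 14·11 = 154 ≡ 1, so λ ≡ 11·11 ≡ 2.
  x = λ² - 7 - 7 = 4 - 14 ≡ 7; y = λ·(7 - 7) - 7 ≡ 10. → (7, 10)
double: tangent at (7, 10): λ = (3·7² + 0)/(2·10) ≡ 11/3. 3⁻¹ ≡ 6 (mod 17), so λ ≡ 11·6 ≡ 15.
  x = λ² - 7 - 7 = 225 - 14 ≡ 7; y = λ·(7 - 7) - 10 ≡ 7. → (7, 7)
double: tangent at (7, 7): λ = (3·7² + 0)/(2·7) ≡ 11/14. 14⁻¹ ≡ 11 (mod 17), so λ ≡ 11·11 ≡ 2.
  x = λ² - 7 - 7 = 4 - 14 ≡ 7; y = λ·(7 - 7) - 7 ≡ 10. → (7, 10)

(7, 10)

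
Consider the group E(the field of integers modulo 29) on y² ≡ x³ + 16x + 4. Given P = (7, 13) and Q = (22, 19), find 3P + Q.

(9, 23)

First 3P:
Repeated addition: build up to 3P.
2P: tangent at (7, 13): λ = (3·7² + 16)/(2·13) ≡ 18/26. 26⁻¹ ≡ 19 (mod 29) since 26·19 = 494 ≡ 1, so λ ≡ 18·19 ≡ 23.
  x = λ² - 7 - 7 = 529 - 14 ≡ 22; y = λ·(7 - 22) - 13 ≡ 19. → (22, 19)
3P: (22, 19) + (7, 13). λ = (13 - 19)/(7 - 22) ≡ 23/14 mod 29. 14⁻¹ ≡ 27 (mod 29), so λ ≡ 12.
  x = λ² - 22 - 7 = 144 - 29 ≡ 28; y = λ·(22 - 28) - 19 ≡ 25. → (28, 25)
3P = (28, 25).
Finally 3P + Q:
(28, 25) + (22, 19). λ = (19 - 25)/(22 - 28) ≡ 23/23 mod 29. 23⁻¹ ≡ 24 (mod 29) since 23·24 = 552 ≡ 1, so λ ≡ 1.
  x = λ² - 28 - 22 = 1 - 50 ≡ 9; y = λ·(28 - 9) - 25 ≡ 23. → (9, 23)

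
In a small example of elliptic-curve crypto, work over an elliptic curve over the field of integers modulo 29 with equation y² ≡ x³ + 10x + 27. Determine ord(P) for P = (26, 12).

2P: tangent at (26, 12): λ = (3·26² + 10)/(2·12) ≡ 8/24. 24⁻¹ ≡ 23 (mod 29), so λ ≡ 8·23 ≡ 10.
  x = λ² - 26 - 26 = 100 - 52 ≡ 19; y = λ·(26 - 19) - 12 ≡ 0. → (19, 0)
3P: (19, 0) + (26, 12). λ = (12 - 0)/(26 - 19) ≡ 12/7 mod 29. 7⁻¹ ≡ 25 (mod 29), so λ ≡ 10.
  x = λ² - 19 - 26 = 100 - 45 ≡ 26; y = λ·(19 - 26) - 0 ≡ 17. → (26, 17)
4P: (26, 17) + (26, 12): same x and y₁ ≡ -y₂, so the sum is 𝒪.
4P = 𝒪, so the order is 4.

4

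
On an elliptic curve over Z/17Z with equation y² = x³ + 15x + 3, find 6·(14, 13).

Write Q = (14, 13).
Double-and-add on 6 = (110)₂. Start with Q = (14, 13) for the leading 1-bit.
double: tangent at (14, 13): λ = (3·14² + 15)/(2·13) ≡ 8/9. 9⁻¹ ≡ 2 (mod 17), so λ ≡ 8·2 ≡ 16.
  x = λ² - 14 - 14 = 256 - 28 ≡ 7; y = λ·(14 - 7) - 13 ≡ 14. → (7, 14)
add Q: (7, 14) + (14, 13). λ = (13 - 14)/(14 - 7) ≡ 16/7 mod 17. 7⁻¹ ≡ 5 (mod 17), so λ ≡ 12.
  x = λ² - 7 - 14 = 144 - 21 ≡ 4; y = λ·(7 - 4) - 14 ≡ 5. → (4, 5)
double: tangent at (4, 5): λ = (3·4² + 15)/(2·5) ≡ 12/10. 10⁻¹ ≡ 12 (mod 17), so λ ≡ 12·12 ≡ 8.
  x = λ² - 4 - 4 = 64 - 8 ≡ 5; y = λ·(4 - 5) - 5 ≡ 4. → (5, 4)

(5, 4)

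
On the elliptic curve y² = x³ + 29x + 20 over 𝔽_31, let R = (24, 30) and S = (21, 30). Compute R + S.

(17, 1)

(24, 30) + (21, 30). λ = (30 - 30)/(21 - 24) ≡ 0/28 mod 31. 28⁻¹ ≡ 10 (mod 31), so λ ≡ 0.
  x = λ² - 24 - 21 = 0 - 45 ≡ 17; y = λ·(24 - 17) - 30 ≡ 1. → (17, 1)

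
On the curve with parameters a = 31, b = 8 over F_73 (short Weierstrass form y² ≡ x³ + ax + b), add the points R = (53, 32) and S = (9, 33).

(36, 29)

(53, 32) + (9, 33). λ = (33 - 32)/(9 - 53) ≡ 1/29 mod 73. 29⁻¹ ≡ 68 (mod 73), so λ ≡ 68.
  x = λ² - 53 - 9 = 4624 - 62 ≡ 36; y = λ·(53 - 36) - 32 ≡ 29. → (36, 29)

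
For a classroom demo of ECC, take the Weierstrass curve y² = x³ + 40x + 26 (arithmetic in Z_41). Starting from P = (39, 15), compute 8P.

O

Repeated addition: build up to 8P.
2P: tangent at (39, 15): λ = (3·39² + 40)/(2·15) ≡ 11/30. 30⁻¹ ≡ 26 (mod 41), so λ ≡ 11·26 ≡ 40.
  x = λ² - 39 - 39 = 1600 - 78 ≡ 5; y = λ·(39 - 5) - 15 ≡ 33. → (5, 33)
3P: (5, 33) + (39, 15). λ = (15 - 33)/(39 - 5) ≡ 23/34 mod 41. 34⁻¹ ≡ 35 (mod 41), so λ ≡ 26.
  x = λ² - 5 - 39 = 676 - 44 ≡ 17; y = λ·(5 - 17) - 33 ≡ 24. → (17, 24)
4P: (17, 24) + (39, 15). λ = (15 - 24)/(39 - 17) ≡ 32/22 mod 41. 22⁻¹ ≡ 28 (mod 41), so λ ≡ 35.
  x = λ² - 17 - 39 = 1225 - 56 ≡ 21; y = λ·(17 - 21) - 24 ≡ 0. → (21, 0)
5P: (21, 0) + (39, 15). λ = (15 - 0)/(39 - 21) ≡ 15/18 mod 41. 18⁻¹ ≡ 16 (mod 41), so λ ≡ 35.
  x = λ² - 21 - 39 = 1225 - 60 ≡ 17; y = λ·(21 - 17) - 0 ≡ 17. → (17, 17)
6P: (17, 17) + (39, 15). λ = (15 - 17)/(39 - 17) ≡ 39/22 mod 41. 22⁻¹ ≡ 28 (mod 41) since 22·28 = 616 ≡ 1, so λ ≡ 26.
  x = λ² - 17 - 39 = 676 - 56 ≡ 5; y = λ·(17 - 5) - 17 ≡ 8. → (5, 8)
7P: (5, 8) + (39, 15). λ = (15 - 8)/(39 - 5) ≡ 7/34 mod 41. 34⁻¹ ≡ 35 (mod 41) since 34·35 = 1190 ≡ 1, so λ ≡ 40.
  x = λ² - 5 - 39 = 1600 - 44 ≡ 39; y = λ·(5 - 39) - 8 ≡ 26. → (39, 26)
8P: (39, 26) + (39, 15): same x and y₁ ≡ -y₂, so the sum is O.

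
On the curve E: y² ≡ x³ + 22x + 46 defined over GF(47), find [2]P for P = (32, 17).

(39, 4)

tangent at (32, 17): λ = (3·32² + 22)/(2·17) ≡ 39/34. 34⁻¹ ≡ 18 (mod 47), so λ ≡ 39·18 ≡ 44.
  x = λ² - 32 - 32 = 1936 - 64 ≡ 39; y = λ·(32 - 39) - 17 ≡ 4. → (39, 4)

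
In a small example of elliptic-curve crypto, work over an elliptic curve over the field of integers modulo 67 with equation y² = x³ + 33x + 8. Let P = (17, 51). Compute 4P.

Repeated addition: build up to 4P.
2P: tangent at (17, 51): λ = (3·17² + 33)/(2·51) ≡ 29/35. 35⁻¹ ≡ 23 (mod 67), so λ ≡ 29·23 ≡ 64.
  x = λ² - 17 - 17 = 4096 - 34 ≡ 42; y = λ·(17 - 42) - 51 ≡ 24. → (42, 24)
3P: (42, 24) + (17, 51). λ = (51 - 24)/(17 - 42) ≡ 27/42 mod 67. 42⁻¹ ≡ 8 (mod 67), so λ ≡ 15.
  x = λ² - 42 - 17 = 225 - 59 ≡ 32; y = λ·(42 - 32) - 24 ≡ 59. → (32, 59)
4P: (32, 59) + (17, 51). λ = (51 - 59)/(17 - 32) ≡ 59/52 mod 67. 52⁻¹ ≡ 58 (mod 67), so λ ≡ 5.
  x = λ² - 32 - 17 = 25 - 49 ≡ 43; y = λ·(32 - 43) - 59 ≡ 20. → (43, 20)

(43, 20)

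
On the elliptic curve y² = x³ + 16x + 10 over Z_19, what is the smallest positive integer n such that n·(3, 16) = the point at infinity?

7

2P: tangent at (3, 16): λ = (3·3² + 16)/(2·16) ≡ 5/13. 13⁻¹ ≡ 3 (mod 19), so λ ≡ 5·3 ≡ 15.
  x = λ² - 3 - 3 = 225 - 6 ≡ 10; y = λ·(3 - 10) - 16 ≡ 12. → (10, 12)
3P: (10, 12) + (3, 16). λ = (16 - 12)/(3 - 10) ≡ 4/12 mod 19. 12⁻¹ ≡ 8 (mod 19), so λ ≡ 13.
  x = λ² - 10 - 3 = 169 - 13 ≡ 4; y = λ·(10 - 4) - 12 ≡ 9. → (4, 9)
4P: (4, 9) + (3, 16). λ = (16 - 9)/(3 - 4) ≡ 7/18 mod 19. 18⁻¹ ≡ 18 (mod 19), so λ ≡ 12.
  x = λ² - 4 - 3 = 144 - 7 ≡ 4; y = λ·(4 - 4) - 9 ≡ 10. → (4, 10)
5P: (4, 10) + (3, 16). λ = (16 - 10)/(3 - 4) ≡ 6/18 mod 19. 18⁻¹ ≡ 18 (mod 19), so λ ≡ 13.
  x = λ² - 4 - 3 = 169 - 7 ≡ 10; y = λ·(4 - 10) - 10 ≡ 7. → (10, 7)
6P: (10, 7) + (3, 16). λ = (16 - 7)/(3 - 10) ≡ 9/12 mod 19. 12⁻¹ ≡ 8 (mod 19), so λ ≡ 15.
  x = λ² - 10 - 3 = 225 - 13 ≡ 3; y = λ·(10 - 3) - 7 ≡ 3. → (3, 3)
7P: (3, 3) + (3, 16): same x and y₁ ≡ -y₂, so the sum is the point at infinity.
7P = the point at infinity, so the order is 7.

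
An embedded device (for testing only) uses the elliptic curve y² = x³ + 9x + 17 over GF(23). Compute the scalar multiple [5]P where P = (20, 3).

(3, 5)

Repeated addition: build up to 5P.
2P: tangent at (20, 3): λ = (3·20² + 9)/(2·3) ≡ 13/6. 6⁻¹ ≡ 4 (mod 23), so λ ≡ 13·4 ≡ 6.
  x = λ² - 20 - 20 = 36 - 40 ≡ 19; y = λ·(20 - 19) - 3 ≡ 3. → (19, 3)
3P: (19, 3) + (20, 3). λ = (3 - 3)/(20 - 19) ≡ 0/1 mod 23. 1⁻¹ ≡ 1 (mod 23) since 1·1 = 1 ≡ 1, so λ ≡ 0.
  x = λ² - 19 - 20 = 0 - 39 ≡ 7; y = λ·(19 - 7) - 3 ≡ 20. → (7, 20)
4P: (7, 20) + (20, 3). λ = (3 - 20)/(20 - 7) ≡ 6/13 mod 23. 13⁻¹ ≡ 16 (mod 23), so λ ≡ 4.
  x = λ² - 7 - 20 = 16 - 27 ≡ 12; y = λ·(7 - 12) - 20 ≡ 6. → (12, 6)
5P: (12, 6) + (20, 3). λ = (3 - 6)/(20 - 12) ≡ 20/8 mod 23. 8⁻¹ ≡ 3 (mod 23) since 8·3 = 24 ≡ 1, so λ ≡ 14.
  x = λ² - 12 - 20 = 196 - 32 ≡ 3; y = λ·(12 - 3) - 6 ≡ 5. → (3, 5)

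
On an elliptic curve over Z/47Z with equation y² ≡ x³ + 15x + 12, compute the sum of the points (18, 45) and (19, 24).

(28, 24)

(18, 45) + (19, 24). λ = (24 - 45)/(19 - 18) ≡ 26/1 mod 47. 1⁻¹ ≡ 1 (mod 47), so λ ≡ 26.
  x = λ² - 18 - 19 = 676 - 37 ≡ 28; y = λ·(18 - 28) - 45 ≡ 24. → (28, 24)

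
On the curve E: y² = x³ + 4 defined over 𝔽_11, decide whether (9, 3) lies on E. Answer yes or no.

no

y² = 3² ≡ 9; x³ + 0x + 4 = 733 ≡ 7 (mod 11). 9 ≠ 7.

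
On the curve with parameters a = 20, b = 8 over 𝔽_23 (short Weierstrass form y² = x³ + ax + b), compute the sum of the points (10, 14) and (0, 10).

(10, 14) + (0, 10). λ = (10 - 14)/(0 - 10) ≡ 19/13 mod 23. 13⁻¹ ≡ 16 (mod 23), so λ ≡ 5.
  x = λ² - 10 - 0 = 25 - 10 ≡ 15; y = λ·(10 - 15) - 14 ≡ 7. → (15, 7)

(15, 7)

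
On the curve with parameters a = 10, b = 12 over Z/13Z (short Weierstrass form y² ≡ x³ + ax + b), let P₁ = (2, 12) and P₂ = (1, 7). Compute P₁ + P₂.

(9, 5)

(2, 12) + (1, 7). λ = (7 - 12)/(1 - 2) ≡ 8/12 mod 13. 12⁻¹ ≡ 12 (mod 13), so λ ≡ 5.
  x = λ² - 2 - 1 = 25 - 3 ≡ 9; y = λ·(2 - 9) - 12 ≡ 5. → (9, 5)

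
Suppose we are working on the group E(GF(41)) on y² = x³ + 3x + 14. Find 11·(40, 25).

Write P = (40, 25).
Double-and-add on 11 = (1011)₂. Start with P = (40, 25) for the leading 1-bit.
double: tangent at (40, 25): λ = (3·40² + 3)/(2·25) ≡ 6/9. 9⁻¹ ≡ 32 (mod 41) since 9·32 = 288 ≡ 1, so λ ≡ 6·32 ≡ 28.
  x = λ² - 40 - 40 = 784 - 80 ≡ 7; y = λ·(40 - 7) - 25 ≡ 38. → (7, 38)
double: tangent at (7, 38): λ = (3·7² + 3)/(2·38) ≡ 27/35. 35⁻¹ ≡ 34 (mod 41), so λ ≡ 27·34 ≡ 16.
  x = λ² - 7 - 7 = 256 - 14 ≡ 37; y = λ·(7 - 37) - 38 ≡ 15. → (37, 15)
add P: (37, 15) + (40, 25). λ = (25 - 15)/(40 - 37) ≡ 10/3 mod 41. 3⁻¹ ≡ 14 (mod 41), so λ ≡ 17.
  x = λ² - 37 - 40 = 289 - 77 ≡ 7; y = λ·(37 - 7) - 15 ≡ 3. → (7, 3)
double: tangent at (7, 3): λ = (3·7² + 3)/(2·3) ≡ 27/6. 6⁻¹ ≡ 7 (mod 41), so λ ≡ 27·7 ≡ 25.
  x = λ² - 7 - 7 = 625 - 14 ≡ 37; y = λ·(7 - 37) - 3 ≡ 26. → (37, 26)
add P: (37, 26) + (40, 25). λ = (25 - 26)/(40 - 37) ≡ 40/3 mod 41. 3⁻¹ ≡ 14 (mod 41), so λ ≡ 27.
  x = λ² - 37 - 40 = 729 - 77 ≡ 37; y = λ·(37 - 37) - 26 ≡ 15. → (37, 15)

(37, 15)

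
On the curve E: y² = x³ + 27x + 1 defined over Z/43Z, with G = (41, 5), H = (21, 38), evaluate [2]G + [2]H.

(17, 27)

First 2G:
Repeated addition: build up to 2G.
2G: tangent at (41, 5): λ = (3·41² + 27)/(2·5) ≡ 39/10. 10⁻¹ ≡ 13 (mod 43), so λ ≡ 39·13 ≡ 34.
  x = λ² - 41 - 41 = 1156 - 82 ≡ 42; y = λ·(41 - 42) - 5 ≡ 4. → (42, 4)
2G = (42, 4).
Next 2H:
Repeated addition: build up to 2H.
2H: tangent at (21, 38): λ = (3·21² + 27)/(2·38) ≡ 17/33. 33⁻¹ ≡ 30 (mod 43), so λ ≡ 17·30 ≡ 37.
  x = λ² - 21 - 21 = 1369 - 42 ≡ 37; y = λ·(21 - 37) - 38 ≡ 15. → (37, 15)
2H = (37, 15).
Finally 2G + 2H:
(42, 4) + (37, 15). λ = (15 - 4)/(37 - 42) ≡ 11/38 mod 43. 38⁻¹ ≡ 17 (mod 43) since 38·17 = 646 ≡ 1, so λ ≡ 15.
  x = λ² - 42 - 37 = 225 - 79 ≡ 17; y = λ·(42 - 17) - 4 ≡ 27. → (17, 27)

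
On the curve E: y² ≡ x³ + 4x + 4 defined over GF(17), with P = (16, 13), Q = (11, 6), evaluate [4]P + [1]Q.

(16, 13)

First 4P:
Repeated addition: build up to 4P.
2P: tangent at (16, 13): λ = (3·16² + 4)/(2·13) ≡ 7/9. 9⁻¹ ≡ 2 (mod 17) since 9·2 = 18 ≡ 1, so λ ≡ 7·2 ≡ 14.
  x = λ² - 16 - 16 = 196 - 32 ≡ 11; y = λ·(16 - 11) - 13 ≡ 6. → (11, 6)
3P: (11, 6) + (16, 13). λ = (13 - 6)/(16 - 11) ≡ 7/5 mod 17. 5⁻¹ ≡ 7 (mod 17), so λ ≡ 15.
  x = λ² - 11 - 16 = 225 - 27 ≡ 11; y = λ·(11 - 11) - 6 ≡ 11. → (11, 11)
4P: (11, 11) + (16, 13). λ = (13 - 11)/(16 - 11) ≡ 2/5 mod 17. 5⁻¹ ≡ 7 (mod 17) since 5·7 = 35 ≡ 1, so λ ≡ 14.
  x = λ² - 11 - 16 = 196 - 27 ≡ 16; y = λ·(11 - 16) - 11 ≡ 4. → (16, 4)
4P = (16, 4).
Finally 4P + Q:
(16, 4) + (11, 6). λ = (6 - 4)/(11 - 16) ≡ 2/12 mod 17. 12⁻¹ ≡ 10 (mod 17), so λ ≡ 3.
  x = λ² - 16 - 11 = 9 - 27 ≡ 16; y = λ·(16 - 16) - 4 ≡ 13. → (16, 13)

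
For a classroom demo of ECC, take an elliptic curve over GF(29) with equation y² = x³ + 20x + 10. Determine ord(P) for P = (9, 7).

2P: tangent at (9, 7): λ = (3·9² + 20)/(2·7) ≡ 2/14. 14⁻¹ ≡ 27 (mod 29) since 14·27 = 378 ≡ 1, so λ ≡ 2·27 ≡ 25.
  x = λ² - 9 - 9 = 625 - 18 ≡ 27; y = λ·(9 - 27) - 7 ≡ 7. → (27, 7)
3P: (27, 7) + (9, 7). λ = (7 - 7)/(9 - 27) ≡ 0/11 mod 29. 11⁻¹ ≡ 8 (mod 29), so λ ≡ 0.
  x = λ² - 27 - 9 = 0 - 36 ≡ 22; y = λ·(27 - 22) - 7 ≡ 22. → (22, 22)
4P: (22, 22) + (9, 7). λ = (7 - 22)/(9 - 22) ≡ 14/16 mod 29. 16⁻¹ ≡ 20 (mod 29), so λ ≡ 19.
  x = λ² - 22 - 9 = 361 - 31 ≡ 11; y = λ·(22 - 11) - 22 ≡ 13. → (11, 13)
5P: (11, 13) + (9, 7). λ = (7 - 13)/(9 - 11) ≡ 23/27 mod 29. 27⁻¹ ≡ 14 (mod 29) since 27·14 = 378 ≡ 1, so λ ≡ 3.
  x = λ² - 11 - 9 = 9 - 20 ≡ 18; y = λ·(11 - 18) - 13 ≡ 24. → (18, 24)
6P: (18, 24) + (9, 7). λ = (7 - 24)/(9 - 18) ≡ 12/20 mod 29. 20⁻¹ ≡ 16 (mod 29) since 20·16 = 320 ≡ 1, so λ ≡ 18.
  x = λ² - 18 - 9 = 324 - 27 ≡ 7; y = λ·(18 - 7) - 24 ≡ 0. → (7, 0)
7P: (7, 0) + (9, 7). λ = (7 - 0)/(9 - 7) ≡ 7/2 mod 29. 2⁻¹ ≡ 15 (mod 29) since 2·15 = 30 ≡ 1, so λ ≡ 18.
  x = λ² - 7 - 9 = 324 - 16 ≡ 18; y = λ·(7 - 18) - 0 ≡ 5. → (18, 5)
8P: (18, 5) + (9, 7). λ = (7 - 5)/(9 - 18) ≡ 2/20 mod 29. 20⁻¹ ≡ 16 (mod 29), so λ ≡ 3.
  x = λ² - 18 - 9 = 9 - 27 ≡ 11; y = λ·(18 - 11) - 5 ≡ 16. → (11, 16)
9P: (11, 16) + (9, 7). λ = (7 - 16)/(9 - 11) ≡ 20/27 mod 29. 27⁻¹ ≡ 14 (mod 29), so λ ≡ 19.
  x = λ² - 11 - 9 = 361 - 20 ≡ 22; y = λ·(11 - 22) - 16 ≡ 7. → (22, 7)
10P: (22, 7) + (9, 7). λ = (7 - 7)/(9 - 22) ≡ 0/16 mod 29. 16⁻¹ ≡ 20 (mod 29), so λ ≡ 0.
  x = λ² - 22 - 9 = 0 - 31 ≡ 27; y = λ·(22 - 27) - 7 ≡ 22. → (27, 22)
11P: (27, 22) + (9, 7). λ = (7 - 22)/(9 - 27) ≡ 14/11 mod 29. 11⁻¹ ≡ 8 (mod 29), so λ ≡ 25.
  x = λ² - 27 - 9 = 625 - 36 ≡ 9; y = λ·(27 - 9) - 22 ≡ 22. → (9, 22)
12P: (9, 22) + (9, 7): same x and y₁ ≡ -y₂, so the sum is O.
12P = O, so the order is 12.

12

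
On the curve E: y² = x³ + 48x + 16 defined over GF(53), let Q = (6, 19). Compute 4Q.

(33, 38)

Repeated addition: build up to 4Q.
2Q: tangent at (6, 19): λ = (3·6² + 48)/(2·19) ≡ 50/38. 38⁻¹ ≡ 7 (mod 53) since 38·7 = 266 ≡ 1, so λ ≡ 50·7 ≡ 32.
  x = λ² - 6 - 6 = 1024 - 12 ≡ 5; y = λ·(6 - 5) - 19 ≡ 13. → (5, 13)
3Q: (5, 13) + (6, 19). λ = (19 - 13)/(6 - 5) ≡ 6/1 mod 53. 1⁻¹ ≡ 1 (mod 53) since 1·1 = 1 ≡ 1, so λ ≡ 6.
  x = λ² - 5 - 6 = 36 - 11 ≡ 25; y = λ·(5 - 25) - 13 ≡ 26. → (25, 26)
4Q: (25, 26) + (6, 19). λ = (19 - 26)/(6 - 25) ≡ 46/34 mod 53. 34⁻¹ ≡ 39 (mod 53), so λ ≡ 45.
  x = λ² - 25 - 6 = 2025 - 31 ≡ 33; y = λ·(25 - 33) - 26 ≡ 38. → (33, 38)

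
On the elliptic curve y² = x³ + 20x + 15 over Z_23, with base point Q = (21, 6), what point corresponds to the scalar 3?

Repeated addition: build up to 3Q.
2Q: tangent at (21, 6): λ = (3·21² + 20)/(2·6) ≡ 9/12. 12⁻¹ ≡ 2 (mod 23), so λ ≡ 9·2 ≡ 18.
  x = λ² - 21 - 21 = 324 - 42 ≡ 6; y = λ·(21 - 6) - 6 ≡ 11. → (6, 11)
3Q: (6, 11) + (21, 6). λ = (6 - 11)/(21 - 6) ≡ 18/15 mod 23. 15⁻¹ ≡ 20 (mod 23), so λ ≡ 15.
  x = λ² - 6 - 21 = 225 - 27 ≡ 14; y = λ·(6 - 14) - 11 ≡ 7. → (14, 7)

(14, 7)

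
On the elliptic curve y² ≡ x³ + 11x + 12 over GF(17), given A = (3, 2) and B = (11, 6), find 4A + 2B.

First 4A:
Double-and-add on 4 = (100)₂. Start with A = (3, 2) for the leading 1-bit.
double: tangent at (3, 2): λ = (3·3² + 11)/(2·2) ≡ 4/4. 4⁻¹ ≡ 13 (mod 17) since 4·13 = 52 ≡ 1, so λ ≡ 4·13 ≡ 1.
  x = λ² - 3 - 3 = 1 - 6 ≡ 12; y = λ·(3 - 12) - 2 ≡ 6. → (12, 6)
double: tangent at (12, 6): λ = (3·12² + 11)/(2·6) ≡ 1/12. 12⁻¹ ≡ 10 (mod 17), so λ ≡ 1·10 ≡ 10.
  x = λ² - 12 - 12 = 100 - 24 ≡ 8; y = λ·(12 - 8) - 6 ≡ 0. → (8, 0)
4A = (8, 0).
Next 2B:
Repeated addition: build up to 2B.
2B: tangent at (11, 6): λ = (3·11² + 11)/(2·6) ≡ 0/12. 12⁻¹ ≡ 10 (mod 17), so λ ≡ 0·10 ≡ 0.
  x = λ² - 11 - 11 = 0 - 22 ≡ 12; y = λ·(11 - 12) - 6 ≡ 11. → (12, 11)
2B = (12, 11).
Finally 4A + 2B:
(8, 0) + (12, 11). λ = (11 - 0)/(12 - 8) ≡ 11/4 mod 17. 4⁻¹ ≡ 13 (mod 17) since 4·13 = 52 ≡ 1, so λ ≡ 7.
  x = λ² - 8 - 12 = 49 - 20 ≡ 12; y = λ·(8 - 12) - 0 ≡ 6. → (12, 6)

(12, 6)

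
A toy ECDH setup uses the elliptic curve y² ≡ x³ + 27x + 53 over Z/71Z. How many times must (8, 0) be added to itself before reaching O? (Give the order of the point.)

2P: (8, 0) + (8, 0): same x and y₁ ≡ -y₂, so the sum is O.
2P = O, so the order is 2.

2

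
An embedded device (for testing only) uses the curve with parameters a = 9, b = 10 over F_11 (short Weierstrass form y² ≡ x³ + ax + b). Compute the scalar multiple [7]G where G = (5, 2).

(5, 9)

Double-and-add on 7 = (111)₂. Start with G = (5, 2) for the leading 1-bit.
double: tangent at (5, 2): λ = (3·5² + 9)/(2·2) ≡ 7/4. 4⁻¹ ≡ 3 (mod 11), so λ ≡ 7·3 ≡ 10.
  x = λ² - 5 - 5 = 100 - 10 ≡ 2; y = λ·(5 - 2) - 2 ≡ 6. → (2, 6)
add G: (2, 6) + (5, 2). λ = (2 - 6)/(5 - 2) ≡ 7/3 mod 11. 3⁻¹ ≡ 4 (mod 11) since 3·4 = 12 ≡ 1, so λ ≡ 6.
  x = λ² - 2 - 5 = 36 - 7 ≡ 7; y = λ·(2 - 7) - 6 ≡ 8. → (7, 8)
double: tangent at (7, 8): λ = (3·7² + 9)/(2·8) ≡ 2/5. 5⁻¹ ≡ 9 (mod 11), so λ ≡ 2·9 ≡ 7.
  x = λ² - 7 - 7 = 49 - 14 ≡ 2; y = λ·(7 - 2) - 8 ≡ 5. → (2, 5)
add G: (2, 5) + (5, 2). λ = (2 - 5)/(5 - 2) ≡ 8/3 mod 11. 3⁻¹ ≡ 4 (mod 11) since 3·4 = 12 ≡ 1, so λ ≡ 10.
  x = λ² - 2 - 5 = 100 - 7 ≡ 5; y = λ·(2 - 5) - 5 ≡ 9. → (5, 9)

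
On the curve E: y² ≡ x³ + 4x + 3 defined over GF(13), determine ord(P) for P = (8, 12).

8

2P: tangent at (8, 12): λ = (3·8² + 4)/(2·12) ≡ 1/11. 11⁻¹ ≡ 6 (mod 13) since 11·6 = 66 ≡ 1, so λ ≡ 1·6 ≡ 6.
  x = λ² - 8 - 8 = 36 - 16 ≡ 7; y = λ·(8 - 7) - 12 ≡ 7. → (7, 7)
3P: (7, 7) + (8, 12). λ = (12 - 7)/(8 - 7) ≡ 5/1 mod 13. 1⁻¹ ≡ 1 (mod 13) since 1·1 = 1 ≡ 1, so λ ≡ 5.
  x = λ² - 7 - 8 = 25 - 15 ≡ 10; y = λ·(7 - 10) - 7 ≡ 4. → (10, 4)
4P: (10, 4) + (8, 12). λ = (12 - 4)/(8 - 10) ≡ 8/11 mod 13. 11⁻¹ ≡ 6 (mod 13), so λ ≡ 9.
  x = λ² - 10 - 8 = 81 - 18 ≡ 11; y = λ·(10 - 11) - 4 ≡ 0. → (11, 0)
5P: (11, 0) + (8, 12). λ = (12 - 0)/(8 - 11) ≡ 12/10 mod 13. 10⁻¹ ≡ 4 (mod 13), so λ ≡ 9.
  x = λ² - 11 - 8 = 81 - 19 ≡ 10; y = λ·(11 - 10) - 0 ≡ 9. → (10, 9)
6P: (10, 9) + (8, 12). λ = (12 - 9)/(8 - 10) ≡ 3/11 mod 13. 11⁻¹ ≡ 6 (mod 13), so λ ≡ 5.
  x = λ² - 10 - 8 = 25 - 18 ≡ 7; y = λ·(10 - 7) - 9 ≡ 6. → (7, 6)
7P: (7, 6) + (8, 12). λ = (12 - 6)/(8 - 7) ≡ 6/1 mod 13. 1⁻¹ ≡ 1 (mod 13), so λ ≡ 6.
  x = λ² - 7 - 8 = 36 - 15 ≡ 8; y = λ·(7 - 8) - 6 ≡ 1. → (8, 1)
8P: (8, 1) + (8, 12): same x and y₁ ≡ -y₂, so the sum is O.
8P = O, so the order is 8.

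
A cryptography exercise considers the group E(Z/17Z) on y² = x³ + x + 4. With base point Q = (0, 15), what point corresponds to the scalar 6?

(5, 7)

Double-and-add on 6 = (110)₂. Start with Q = (0, 15) for the leading 1-bit.
double: tangent at (0, 15): λ = (3·0² + 1)/(2·15) ≡ 1/13. 13⁻¹ ≡ 4 (mod 17), so λ ≡ 1·4 ≡ 4.
  x = λ² - 0 - 0 = 16 - 0 ≡ 16; y = λ·(0 - 16) - 15 ≡ 6. → (16, 6)
add Q: (16, 6) + (0, 15). λ = (15 - 6)/(0 - 16) ≡ 9/1 mod 17. 1⁻¹ ≡ 1 (mod 17), so λ ≡ 9.
  x = λ² - 16 - 0 = 81 - 16 ≡ 14; y = λ·(16 - 14) - 6 ≡ 12. → (14, 12)
double: tangent at (14, 12): λ = (3·14² + 1)/(2·12) ≡ 11/7. 7⁻¹ ≡ 5 (mod 17) since 7·5 = 35 ≡ 1, so λ ≡ 11·5 ≡ 4.
  x = λ² - 14 - 14 = 16 - 28 ≡ 5; y = λ·(14 - 5) - 12 ≡ 7. → (5, 7)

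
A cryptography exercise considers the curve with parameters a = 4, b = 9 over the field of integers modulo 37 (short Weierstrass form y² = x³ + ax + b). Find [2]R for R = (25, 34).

(34, 28)

tangent at (25, 34): λ = (3·25² + 4)/(2·34) ≡ 29/31. 31⁻¹ ≡ 6 (mod 37), so λ ≡ 29·6 ≡ 26.
  x = λ² - 25 - 25 = 676 - 50 ≡ 34; y = λ·(25 - 34) - 34 ≡ 28. → (34, 28)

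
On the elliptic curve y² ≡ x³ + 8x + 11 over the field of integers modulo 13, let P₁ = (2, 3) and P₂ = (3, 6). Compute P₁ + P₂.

(2, 3) + (3, 6). λ = (6 - 3)/(3 - 2) ≡ 3/1 mod 13. 1⁻¹ ≡ 1 (mod 13), so λ ≡ 3.
  x = λ² - 2 - 3 = 9 - 5 ≡ 4; y = λ·(2 - 4) - 3 ≡ 4. → (4, 4)

(4, 4)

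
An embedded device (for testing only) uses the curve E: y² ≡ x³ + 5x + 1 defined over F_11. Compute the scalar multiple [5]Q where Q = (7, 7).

Repeated addition: build up to 5Q.
2Q: tangent at (7, 7): λ = (3·7² + 5)/(2·7) ≡ 9/3. 3⁻¹ ≡ 4 (mod 11), so λ ≡ 9·4 ≡ 3.
  x = λ² - 7 - 7 = 9 - 14 ≡ 6; y = λ·(7 - 6) - 7 ≡ 7. → (6, 7)
3Q: (6, 7) + (7, 7). λ = (7 - 7)/(7 - 6) ≡ 0/1 mod 11. 1⁻¹ ≡ 1 (mod 11), so λ ≡ 0.
  x = λ² - 6 - 7 = 0 - 13 ≡ 9; y = λ·(6 - 9) - 7 ≡ 4. → (9, 4)
4Q: (9, 4) + (7, 7). λ = (7 - 4)/(7 - 9) ≡ 3/9 mod 11. 9⁻¹ ≡ 5 (mod 11), so λ ≡ 4.
  x = λ² - 9 - 7 = 16 - 16 ≡ 0; y = λ·(9 - 0) - 4 ≡ 10. → (0, 10)
5Q: (0, 10) + (7, 7). λ = (7 - 10)/(7 - 0) ≡ 8/7 mod 11. 7⁻¹ ≡ 8 (mod 11) since 7·8 = 56 ≡ 1, so λ ≡ 9.
  x = λ² - 0 - 7 = 81 - 7 ≡ 8; y = λ·(0 - 8) - 10 ≡ 6. → (8, 6)

(8, 6)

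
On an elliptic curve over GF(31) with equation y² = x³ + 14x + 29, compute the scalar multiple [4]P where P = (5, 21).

Double-and-add on 4 = (100)₂. Start with P = (5, 21) for the leading 1-bit.
double: tangent at (5, 21): λ = (3·5² + 14)/(2·21) ≡ 27/11. 11⁻¹ ≡ 17 (mod 31) since 11·17 = 187 ≡ 1, so λ ≡ 27·17 ≡ 25.
  x = λ² - 5 - 5 = 625 - 10 ≡ 26; y = λ·(5 - 26) - 21 ≡ 12. → (26, 12)
double: tangent at (26, 12): λ = (3·26² + 14)/(2·12) ≡ 27/24. 24⁻¹ ≡ 22 (mod 31), so λ ≡ 27·22 ≡ 5.
  x = λ² - 26 - 26 = 25 - 52 ≡ 4; y = λ·(26 - 4) - 12 ≡ 5. → (4, 5)

(4, 5)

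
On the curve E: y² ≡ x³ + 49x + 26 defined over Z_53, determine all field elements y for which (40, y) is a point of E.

1, 52

x³ + 49x + 26 = 65986 ≡ 1 (mod 53).
Square roots of 1 mod 53: 1 and 52 (since 1² = 1 ≡ 1).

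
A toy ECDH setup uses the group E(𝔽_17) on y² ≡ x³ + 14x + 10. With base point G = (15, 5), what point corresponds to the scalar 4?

(13, 3)

Double-and-add on 4 = (100)₂. Start with G = (15, 5) for the leading 1-bit.
double: tangent at (15, 5): λ = (3·15² + 14)/(2·5) ≡ 9/10. 10⁻¹ ≡ 12 (mod 17), so λ ≡ 9·12 ≡ 6.
  x = λ² - 15 - 15 = 36 - 30 ≡ 6; y = λ·(15 - 6) - 5 ≡ 15. → (6, 15)
double: tangent at (6, 15): λ = (3·6² + 14)/(2·15) ≡ 3/13. 13⁻¹ ≡ 4 (mod 17), so λ ≡ 3·4 ≡ 12.
  x = λ² - 6 - 6 = 144 - 12 ≡ 13; y = λ·(6 - 13) - 15 ≡ 3. → (13, 3)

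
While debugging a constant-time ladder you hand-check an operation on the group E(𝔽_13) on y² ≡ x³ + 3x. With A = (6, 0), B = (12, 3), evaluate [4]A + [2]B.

(3, 6)

First 4A:
Repeated addition: build up to 4A.
2A: (6, 0) + (6, 0): same x and y₁ ≡ -y₂, so the sum is 𝒪.
3A: 𝒪 + (6, 0) = (6, 0) (identity).
4A: (6, 0) + (6, 0): same x and y₁ ≡ -y₂, so the sum is 𝒪.
4A = 𝒪.
Next 2B:
Repeated addition: build up to 2B.
2B: tangent at (12, 3): λ = (3·12² + 3)/(2·3) ≡ 6/6. 6⁻¹ ≡ 11 (mod 13), so λ ≡ 6·11 ≡ 1.
  x = λ² - 12 - 12 = 1 - 24 ≡ 3; y = λ·(12 - 3) - 3 ≡ 6. → (3, 6)
2B = (3, 6).
Finally 4A + 2B:
𝒪 + (3, 6) = (3, 6) (identity).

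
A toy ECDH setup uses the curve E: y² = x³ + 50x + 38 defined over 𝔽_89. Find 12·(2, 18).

(82, 71)

Write P = (2, 18).
Repeated addition: build up to 12P.
2P: tangent at (2, 18): λ = (3·2² + 50)/(2·18) ≡ 62/36. 36⁻¹ ≡ 47 (mod 89), so λ ≡ 62·47 ≡ 66.
  x = λ² - 2 - 2 = 4356 - 4 ≡ 80; y = λ·(2 - 80) - 18 ≡ 85. → (80, 85)
3P: (80, 85) + (2, 18). λ = (18 - 85)/(2 - 80) ≡ 22/11 mod 89. 11⁻¹ ≡ 81 (mod 89), so λ ≡ 2.
  x = λ² - 80 - 2 = 4 - 82 ≡ 11; y = λ·(80 - 11) - 85 ≡ 53. → (11, 53)
4P: (11, 53) + (2, 18). λ = (18 - 53)/(2 - 11) ≡ 54/80 mod 89. 80⁻¹ ≡ 79 (mod 89) since 80·79 = 6320 ≡ 1, so λ ≡ 83.
  x = λ² - 11 - 2 = 6889 - 13 ≡ 23; y = λ·(11 - 23) - 53 ≡ 19. → (23, 19)
5P: (23, 19) + (2, 18). λ = (18 - 19)/(2 - 23) ≡ 88/68 mod 89. 68⁻¹ ≡ 72 (mod 89), so λ ≡ 17.
  x = λ² - 23 - 2 = 289 - 25 ≡ 86; y = λ·(23 - 86) - 19 ≡ 67. → (86, 67)
6P: (86, 67) + (2, 18). λ = (18 - 67)/(2 - 86) ≡ 40/5 mod 89. 5⁻¹ ≡ 18 (mod 89), so λ ≡ 8.
  x = λ² - 86 - 2 = 64 - 88 ≡ 65; y = λ·(86 - 65) - 67 ≡ 12. → (65, 12)
7P: (65, 12) + (2, 18). λ = (18 - 12)/(2 - 65) ≡ 6/26 mod 89. 26⁻¹ ≡ 24 (mod 89), so λ ≡ 55.
  x = λ² - 65 - 2 = 3025 - 67 ≡ 21; y = λ·(65 - 21) - 12 ≡ 5. → (21, 5)
8P: (21, 5) + (2, 18). λ = (18 - 5)/(2 - 21) ≡ 13/70 mod 89. 70⁻¹ ≡ 14 (mod 89), so λ ≡ 4.
  x = λ² - 21 - 2 = 16 - 23 ≡ 82; y = λ·(21 - 82) - 5 ≡ 18. → (82, 18)
9P: (82, 18) + (2, 18). λ = (18 - 18)/(2 - 82) ≡ 0/9 mod 89. 9⁻¹ ≡ 10 (mod 89) since 9·10 = 90 ≡ 1, so λ ≡ 0.
  x = λ² - 82 - 2 = 0 - 84 ≡ 5; y = λ·(82 - 5) - 18 ≡ 71. → (5, 71)
10P: (5, 71) + (2, 18). λ = (18 - 71)/(2 - 5) ≡ 36/86 mod 89. 86⁻¹ ≡ 59 (mod 89), so λ ≡ 77.
  x = λ² - 5 - 2 = 5929 - 7 ≡ 48; y = λ·(5 - 48) - 71 ≡ 0. → (48, 0)
11P: (48, 0) + (2, 18). λ = (18 - 0)/(2 - 48) ≡ 18/43 mod 89. 43⁻¹ ≡ 29 (mod 89) since 43·29 = 1247 ≡ 1, so λ ≡ 77.
  x = λ² - 48 - 2 = 5929 - 50 ≡ 5; y = λ·(48 - 5) - 0 ≡ 18. → (5, 18)
12P: (5, 18) + (2, 18). λ = (18 - 18)/(2 - 5) ≡ 0/86 mod 89. 86⁻¹ ≡ 59 (mod 89) since 86·59 = 5074 ≡ 1, so λ ≡ 0.
  x = λ² - 5 - 2 = 0 - 7 ≡ 82; y = λ·(5 - 82) - 18 ≡ 71. → (82, 71)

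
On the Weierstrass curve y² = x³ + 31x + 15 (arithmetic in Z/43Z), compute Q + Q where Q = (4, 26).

tangent at (4, 26): λ = (3·4² + 31)/(2·26) ≡ 36/9. 9⁻¹ ≡ 24 (mod 43), so λ ≡ 36·24 ≡ 4.
  x = λ² - 4 - 4 = 16 - 8 ≡ 8; y = λ·(4 - 8) - 26 ≡ 1. → (8, 1)

(8, 1)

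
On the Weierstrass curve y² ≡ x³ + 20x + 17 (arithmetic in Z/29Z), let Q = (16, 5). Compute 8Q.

Double-and-add on 8 = (1000)₂. Start with Q = (16, 5) for the leading 1-bit.
double: tangent at (16, 5): λ = (3·16² + 20)/(2·5) ≡ 5/10. 10⁻¹ ≡ 3 (mod 29), so λ ≡ 5·3 ≡ 15.
  x = λ² - 16 - 16 = 225 - 32 ≡ 19; y = λ·(16 - 19) - 5 ≡ 8. → (19, 8)
double: tangent at (19, 8): λ = (3·19² + 20)/(2·8) ≡ 1/16. 16⁻¹ ≡ 20 (mod 29), so λ ≡ 1·20 ≡ 20.
  x = λ² - 19 - 19 = 400 - 38 ≡ 14; y = λ·(19 - 14) - 8 ≡ 5. → (14, 5)
double: tangent at (14, 5): λ = (3·14² + 20)/(2·5) ≡ 28/10. 10⁻¹ ≡ 3 (mod 29) since 10·3 = 30 ≡ 1, so λ ≡ 28·3 ≡ 26.
  x = λ² - 14 - 14 = 676 - 28 ≡ 10; y = λ·(14 - 10) - 5 ≡ 12. → (10, 12)

(10, 12)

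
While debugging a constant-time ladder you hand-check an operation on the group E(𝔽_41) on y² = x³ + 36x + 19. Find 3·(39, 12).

(15, 30)

Write G = (39, 12).
Repeated addition: build up to 3G.
2G: tangent at (39, 12): λ = (3·39² + 36)/(2·12) ≡ 7/24. 24⁻¹ ≡ 12 (mod 41) since 24·12 = 288 ≡ 1, so λ ≡ 7·12 ≡ 2.
  x = λ² - 39 - 39 = 4 - 78 ≡ 8; y = λ·(39 - 8) - 12 ≡ 9. → (8, 9)
3G: (8, 9) + (39, 12). λ = (12 - 9)/(39 - 8) ≡ 3/31 mod 41. 31⁻¹ ≡ 4 (mod 41), so λ ≡ 12.
  x = λ² - 8 - 39 = 144 - 47 ≡ 15; y = λ·(8 - 15) - 9 ≡ 30. → (15, 30)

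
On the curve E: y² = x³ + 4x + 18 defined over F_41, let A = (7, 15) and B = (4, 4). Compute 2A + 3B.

First 2A:
Repeated addition: build up to 2A.
2A: tangent at (7, 15): λ = (3·7² + 4)/(2·15) ≡ 28/30. 30⁻¹ ≡ 26 (mod 41) since 30·26 = 780 ≡ 1, so λ ≡ 28·26 ≡ 31.
  x = λ² - 7 - 7 = 961 - 14 ≡ 4; y = λ·(7 - 4) - 15 ≡ 37. → (4, 37)
2A = (4, 37).
Next 3B:
Repeated addition: build up to 3B.
2B: tangent at (4, 4): λ = (3·4² + 4)/(2·4) ≡ 11/8. 8⁻¹ ≡ 36 (mod 41), so λ ≡ 11·36 ≡ 27.
  x = λ² - 4 - 4 = 729 - 8 ≡ 24; y = λ·(4 - 24) - 4 ≡ 30. → (24, 30)
3B: (24, 30) + (4, 4). λ = (4 - 30)/(4 - 24) ≡ 15/21 mod 41. 21⁻¹ ≡ 2 (mod 41), so λ ≡ 30.
  x = λ² - 24 - 4 = 900 - 28 ≡ 11; y = λ·(24 - 11) - 30 ≡ 32. → (11, 32)
3B = (11, 32).
Finally 2A + 3B:
(4, 37) + (11, 32). λ = (32 - 37)/(11 - 4) ≡ 36/7 mod 41. 7⁻¹ ≡ 6 (mod 41), so λ ≡ 11.
  x = λ² - 4 - 11 = 121 - 15 ≡ 24; y = λ·(4 - 24) - 37 ≡ 30. → (24, 30)

(24, 30)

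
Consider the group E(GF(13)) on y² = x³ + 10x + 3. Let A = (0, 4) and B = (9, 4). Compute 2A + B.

(0, 9)

First 2A:
Repeated addition: build up to 2A.
2A: tangent at (0, 4): λ = (3·0² + 10)/(2·4) ≡ 10/8. 8⁻¹ ≡ 5 (mod 13) since 8·5 = 40 ≡ 1, so λ ≡ 10·5 ≡ 11.
  x = λ² - 0 - 0 = 121 - 0 ≡ 4; y = λ·(0 - 4) - 4 ≡ 4. → (4, 4)
2A = (4, 4).
Finally 2A + B:
(4, 4) + (9, 4). λ = (4 - 4)/(9 - 4) ≡ 0/5 mod 13. 5⁻¹ ≡ 8 (mod 13), so λ ≡ 0.
  x = λ² - 4 - 9 = 0 - 13 ≡ 0; y = λ·(4 - 0) - 4 ≡ 9. → (0, 9)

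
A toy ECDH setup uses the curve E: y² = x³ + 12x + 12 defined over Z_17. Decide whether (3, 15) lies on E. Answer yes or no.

y² = 15² ≡ 4; x³ + 12x + 12 = 75 ≡ 7 (mod 17). 4 ≠ 7.

no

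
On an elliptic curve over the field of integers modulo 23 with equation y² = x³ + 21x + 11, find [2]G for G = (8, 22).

tangent at (8, 22): λ = (3·8² + 21)/(2·22) ≡ 6/21. 21⁻¹ ≡ 11 (mod 23), so λ ≡ 6·11 ≡ 20.
  x = λ² - 8 - 8 = 400 - 16 ≡ 16; y = λ·(8 - 16) - 22 ≡ 2. → (16, 2)

(16, 2)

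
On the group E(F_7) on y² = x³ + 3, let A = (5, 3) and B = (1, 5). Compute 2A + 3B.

First 2A:
Repeated addition: build up to 2A.
2A: tangent at (5, 3): λ = (3·5² + 0)/(2·3) ≡ 5/6. 6⁻¹ ≡ 6 (mod 7), so λ ≡ 5·6 ≡ 2.
  x = λ² - 5 - 5 = 4 - 10 ≡ 1; y = λ·(5 - 1) - 3 ≡ 5. → (1, 5)
2A = (1, 5).
Next 3B:
Repeated addition: build up to 3B.
2B: tangent at (1, 5): λ = (3·1² + 0)/(2·5) ≡ 3/3. 3⁻¹ ≡ 5 (mod 7), so λ ≡ 3·5 ≡ 1.
  x = λ² - 1 - 1 = 1 - 2 ≡ 6; y = λ·(1 - 6) - 5 ≡ 4. → (6, 4)
3B: (6, 4) + (1, 5). λ = (5 - 4)/(1 - 6) ≡ 1/2 mod 7. 2⁻¹ ≡ 4 (mod 7) since 2·4 = 8 ≡ 1, so λ ≡ 4.
  x = λ² - 6 - 1 = 16 - 7 ≡ 2; y = λ·(6 - 2) - 4 ≡ 5. → (2, 5)
3B = (2, 5).
Finally 2A + 3B:
(1, 5) + (2, 5). λ = (5 - 5)/(2 - 1) ≡ 0/1 mod 7. 1⁻¹ ≡ 1 (mod 7) since 1·1 = 1 ≡ 1, so λ ≡ 0.
  x = λ² - 1 - 2 = 0 - 3 ≡ 4; y = λ·(1 - 4) - 5 ≡ 2. → (4, 2)

(4, 2)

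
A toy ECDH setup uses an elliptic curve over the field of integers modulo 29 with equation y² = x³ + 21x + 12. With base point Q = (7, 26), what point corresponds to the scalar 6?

Repeated addition: build up to 6Q.
2Q: tangent at (7, 26): λ = (3·7² + 21)/(2·26) ≡ 23/23. 23⁻¹ ≡ 24 (mod 29), so λ ≡ 23·24 ≡ 1.
  x = λ² - 7 - 7 = 1 - 14 ≡ 16; y = λ·(7 - 16) - 26 ≡ 23. → (16, 23)
3Q: (16, 23) + (7, 26). λ = (26 - 23)/(7 - 16) ≡ 3/20 mod 29. 20⁻¹ ≡ 16 (mod 29), so λ ≡ 19.
  x = λ² - 16 - 7 = 361 - 23 ≡ 19; y = λ·(16 - 19) - 23 ≡ 7. → (19, 7)
4Q: (19, 7) + (7, 26). λ = (26 - 7)/(7 - 19) ≡ 19/17 mod 29. 17⁻¹ ≡ 12 (mod 29) since 17·12 = 204 ≡ 1, so λ ≡ 25.
  x = λ² - 19 - 7 = 625 - 26 ≡ 19; y = λ·(19 - 19) - 7 ≡ 22. → (19, 22)
5Q: (19, 22) + (7, 26). λ = (26 - 22)/(7 - 19) ≡ 4/17 mod 29. 17⁻¹ ≡ 12 (mod 29), so λ ≡ 19.
  x = λ² - 19 - 7 = 361 - 26 ≡ 16; y = λ·(19 - 16) - 22 ≡ 6. → (16, 6)
6Q: (16, 6) + (7, 26). λ = (26 - 6)/(7 - 16) ≡ 20/20 mod 29. 20⁻¹ ≡ 16 (mod 29) since 20·16 = 320 ≡ 1, so λ ≡ 1.
  x = λ² - 16 - 7 = 1 - 23 ≡ 7; y = λ·(16 - 7) - 6 ≡ 3. → (7, 3)

(7, 3)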